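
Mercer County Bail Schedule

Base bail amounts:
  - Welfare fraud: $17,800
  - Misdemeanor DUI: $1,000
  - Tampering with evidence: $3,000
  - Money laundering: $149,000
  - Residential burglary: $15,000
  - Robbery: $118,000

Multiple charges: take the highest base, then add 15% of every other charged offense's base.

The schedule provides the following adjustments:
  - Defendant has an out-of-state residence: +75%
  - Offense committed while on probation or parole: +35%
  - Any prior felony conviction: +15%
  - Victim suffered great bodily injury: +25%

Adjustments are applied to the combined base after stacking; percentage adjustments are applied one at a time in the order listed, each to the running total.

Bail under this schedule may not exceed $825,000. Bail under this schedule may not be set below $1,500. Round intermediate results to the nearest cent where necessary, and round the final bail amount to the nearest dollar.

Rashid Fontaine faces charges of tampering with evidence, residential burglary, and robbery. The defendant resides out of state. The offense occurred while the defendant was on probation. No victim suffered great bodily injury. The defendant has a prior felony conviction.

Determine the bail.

Base amounts from the schedule: tampering with evidence $3,000; residential burglary $15,000; robbery $118,000.
Stacking rule: highest base plus 15% of each additional charge. Highest is robbery at $118,000. Additional: $3,000 × 15% = $450; $15,000 × 15% = $2,250. Combined base = $118,000 + $2,700 = $120,700.
Defendant has an out-of-state residence (+75%): $120,700 × 1.75 = $211,225.
Offense committed while on probation or parole (+35%): $211,225 × 1.35 = $285,153.75.
Any prior felony conviction (+15%): $285,153.75 × 1.15 = $327,926.81.
$327,926.81 is within the $825,000 maximum.
$327,926.81 is at or above the $1,500 minimum.
Rounded to the nearest dollar: $327,927.

$327,927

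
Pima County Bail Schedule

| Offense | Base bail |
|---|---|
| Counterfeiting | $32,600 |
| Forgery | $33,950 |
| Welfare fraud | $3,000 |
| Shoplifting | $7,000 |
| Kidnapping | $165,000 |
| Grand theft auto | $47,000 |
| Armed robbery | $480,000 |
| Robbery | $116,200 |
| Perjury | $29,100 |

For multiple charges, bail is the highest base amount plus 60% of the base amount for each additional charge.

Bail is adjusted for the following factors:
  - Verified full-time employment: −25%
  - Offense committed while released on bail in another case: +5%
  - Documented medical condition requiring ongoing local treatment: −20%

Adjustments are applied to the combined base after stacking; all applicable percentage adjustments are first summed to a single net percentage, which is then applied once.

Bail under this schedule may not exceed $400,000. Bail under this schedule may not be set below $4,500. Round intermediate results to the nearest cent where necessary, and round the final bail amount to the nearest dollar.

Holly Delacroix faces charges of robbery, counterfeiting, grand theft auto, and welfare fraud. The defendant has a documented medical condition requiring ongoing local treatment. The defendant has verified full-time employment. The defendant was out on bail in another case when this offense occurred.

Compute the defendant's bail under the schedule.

Base amounts from the schedule: robbery $116,200; counterfeiting $32,600; grand theft auto $47,000; welfare fraud $3,000.
Stacking rule: highest base plus 60% of each additional charge. Highest is robbery at $116,200. Additional: $32,600 × 60% = $19,560; $47,000 × 60% = $28,200; $3,000 × 60% = $1,800. Combined base = $116,200 + $49,560 = $165,760.
Net percentage adjustment: −25% +5% −20% = −40%. $165,760 × 0.6 = $99,456.
$99,456 is within the $400,000 maximum.
$99,456 is at or above the $4,500 minimum.

$99,456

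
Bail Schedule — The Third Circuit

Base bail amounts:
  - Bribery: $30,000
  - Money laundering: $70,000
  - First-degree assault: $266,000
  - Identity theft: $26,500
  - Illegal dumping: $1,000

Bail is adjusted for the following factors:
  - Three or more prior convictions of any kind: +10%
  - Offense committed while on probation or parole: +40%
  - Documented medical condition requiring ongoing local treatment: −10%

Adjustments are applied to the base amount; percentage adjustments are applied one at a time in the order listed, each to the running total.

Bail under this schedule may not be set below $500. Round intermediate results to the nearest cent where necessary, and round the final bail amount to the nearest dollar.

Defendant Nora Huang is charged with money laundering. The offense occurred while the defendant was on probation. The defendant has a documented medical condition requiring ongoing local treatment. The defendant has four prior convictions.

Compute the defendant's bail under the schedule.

Base amounts from the schedule: money laundering $70,000.
Single charge. Combined base = $70,000.
Three or more prior convictions of any kind (+10%): $70,000 × 1.1 = $77,000.
Offense committed while on probation or parole (+40%): $77,000 × 1.4 = $107,800.
Documented medical condition requiring ongoing local treatment (−10%): $107,800 × 0.9 = $97,020.
$97,020 is at or above the $500 minimum.

$97,020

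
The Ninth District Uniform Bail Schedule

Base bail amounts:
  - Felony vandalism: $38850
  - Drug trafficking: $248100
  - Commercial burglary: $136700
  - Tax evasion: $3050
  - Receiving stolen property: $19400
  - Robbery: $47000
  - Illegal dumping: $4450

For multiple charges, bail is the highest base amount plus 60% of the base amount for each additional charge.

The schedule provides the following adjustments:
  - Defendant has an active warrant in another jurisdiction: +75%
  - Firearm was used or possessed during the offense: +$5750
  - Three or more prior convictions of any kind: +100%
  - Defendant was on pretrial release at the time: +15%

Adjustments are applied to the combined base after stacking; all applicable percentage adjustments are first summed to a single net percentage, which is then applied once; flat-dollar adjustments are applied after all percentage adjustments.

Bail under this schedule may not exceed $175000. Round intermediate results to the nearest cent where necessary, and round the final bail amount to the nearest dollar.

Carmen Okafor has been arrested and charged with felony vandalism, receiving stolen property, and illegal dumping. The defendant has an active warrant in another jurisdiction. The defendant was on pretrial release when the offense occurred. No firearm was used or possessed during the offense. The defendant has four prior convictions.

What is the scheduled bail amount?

$154164

Base amounts from the schedule: felony vandalism $38850; receiving stolen property $19400; illegal dumping $4450.
Stacking rule: highest base plus 60% of each additional charge. Highest is felony vandalism at $38850. Additional: $19400 × 60% = $11640; $4450 × 60% = $2670. Combined base = $38850 + $14310 = $53160.
Net percentage adjustment: +75% +100% +15% = +190%. $53160 × 2.9 = $154164.
$154164 is within the $175000 maximum.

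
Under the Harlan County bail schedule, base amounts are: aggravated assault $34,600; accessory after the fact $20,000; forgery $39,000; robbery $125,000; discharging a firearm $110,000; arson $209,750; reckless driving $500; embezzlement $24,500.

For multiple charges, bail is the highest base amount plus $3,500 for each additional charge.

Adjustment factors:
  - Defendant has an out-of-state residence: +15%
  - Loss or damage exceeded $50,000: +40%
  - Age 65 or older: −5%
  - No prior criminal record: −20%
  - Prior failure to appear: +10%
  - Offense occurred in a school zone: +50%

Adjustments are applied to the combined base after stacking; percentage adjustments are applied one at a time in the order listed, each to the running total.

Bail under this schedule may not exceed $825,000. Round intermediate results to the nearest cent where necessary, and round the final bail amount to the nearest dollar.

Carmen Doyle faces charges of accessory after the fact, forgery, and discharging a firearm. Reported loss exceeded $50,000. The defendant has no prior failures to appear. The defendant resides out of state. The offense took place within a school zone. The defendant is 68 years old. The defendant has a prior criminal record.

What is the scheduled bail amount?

$268,427

Base amounts from the schedule: accessory after the fact $20,000; forgery $39,000; discharging a firearm $110,000.
Stacking rule: highest base plus $3,500 per additional charge. Highest is discharging a firearm at $110,000; 2 additional charges → +$7,000. Combined base = $117,000.
Defendant has an out-of-state residence (+15%): $117,000 × 1.15 = $134,550.
Loss or damage exceeded $50,000 (+40%): $134,550 × 1.4 = $188,370.
Age 65 or older (−5%): $188,370 × 0.95 = $178,951.50.
Offense occurred in a school zone (+50%): $178,951.50 × 1.5 = $268,427.25.
$268,427.25 is within the $825,000 maximum.
Rounded to the nearest dollar: $268,427.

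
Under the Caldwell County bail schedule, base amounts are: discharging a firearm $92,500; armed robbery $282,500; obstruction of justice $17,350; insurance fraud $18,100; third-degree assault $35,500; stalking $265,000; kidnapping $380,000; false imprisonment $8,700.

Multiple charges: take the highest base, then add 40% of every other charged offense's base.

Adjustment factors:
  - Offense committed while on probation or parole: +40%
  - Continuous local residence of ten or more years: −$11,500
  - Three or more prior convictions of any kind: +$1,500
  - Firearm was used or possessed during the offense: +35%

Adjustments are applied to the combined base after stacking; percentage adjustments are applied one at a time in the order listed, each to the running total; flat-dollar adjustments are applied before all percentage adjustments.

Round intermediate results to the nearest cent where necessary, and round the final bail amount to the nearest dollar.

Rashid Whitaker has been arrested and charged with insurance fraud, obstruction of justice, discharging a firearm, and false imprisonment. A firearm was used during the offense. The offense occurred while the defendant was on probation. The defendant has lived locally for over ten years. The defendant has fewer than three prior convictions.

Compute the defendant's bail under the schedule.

$186,467

Base amounts from the schedule: insurance fraud $18,100; obstruction of justice $17,350; discharging a firearm $92,500; false imprisonment $8,700.
Stacking rule: highest base plus 40% of each additional charge. Highest is discharging a firearm at $92,500. Additional: $18,100 × 40% = $7,240; $17,350 × 40% = $6,940; $8,700 × 40% = $3,480. Combined base = $92,500 + $17,660 = $110,160.
Continuous local residence of ten or more years (−$11,500 flat): $110,160 − $11,500 = $98,660.
Offense committed while on probation or parole (+40%): $98,660 × 1.4 = $138,124.
Firearm was used or possessed during the offense (+35%): $138,124 × 1.35 = $186,467.40.
Rounded to the nearest dollar: $186,467.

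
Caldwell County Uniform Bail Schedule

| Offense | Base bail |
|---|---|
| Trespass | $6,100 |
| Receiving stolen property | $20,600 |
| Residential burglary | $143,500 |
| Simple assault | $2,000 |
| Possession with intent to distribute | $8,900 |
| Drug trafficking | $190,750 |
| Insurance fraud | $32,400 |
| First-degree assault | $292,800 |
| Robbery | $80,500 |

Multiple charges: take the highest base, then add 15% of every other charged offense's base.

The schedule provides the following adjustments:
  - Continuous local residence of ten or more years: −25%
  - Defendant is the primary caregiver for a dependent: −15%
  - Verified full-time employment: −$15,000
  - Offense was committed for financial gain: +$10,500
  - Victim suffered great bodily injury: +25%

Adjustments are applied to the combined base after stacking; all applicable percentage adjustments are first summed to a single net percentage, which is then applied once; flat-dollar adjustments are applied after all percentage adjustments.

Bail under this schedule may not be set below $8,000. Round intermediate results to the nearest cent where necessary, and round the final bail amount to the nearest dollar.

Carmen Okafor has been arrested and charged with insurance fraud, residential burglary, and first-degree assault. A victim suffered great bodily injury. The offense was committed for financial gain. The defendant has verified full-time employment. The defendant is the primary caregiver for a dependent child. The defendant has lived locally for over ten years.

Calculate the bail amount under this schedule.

$266,807

Base amounts from the schedule: insurance fraud $32,400; residential burglary $143,500; first-degree assault $292,800.
Stacking rule: highest base plus 15% of each additional charge. Highest is first-degree assault at $292,800. Additional: $32,400 × 15% = $4,860; $143,500 × 15% = $21,525. Combined base = $292,800 + $26,385 = $319,185.
Net percentage adjustment: −25% −15% +25% = −15%. $319,185 × 0.85 = $271,307.25.
Verified full-time employment (−$15,000 flat): $271,307.25 − $15,000 = $256,307.25.
Offense was committed for financial gain (+$10,500 flat): $256,307.25 + $10,500 = $266,807.25.
$266,807.25 is at or above the $8,000 minimum.
Rounded to the nearest dollar: $266,807.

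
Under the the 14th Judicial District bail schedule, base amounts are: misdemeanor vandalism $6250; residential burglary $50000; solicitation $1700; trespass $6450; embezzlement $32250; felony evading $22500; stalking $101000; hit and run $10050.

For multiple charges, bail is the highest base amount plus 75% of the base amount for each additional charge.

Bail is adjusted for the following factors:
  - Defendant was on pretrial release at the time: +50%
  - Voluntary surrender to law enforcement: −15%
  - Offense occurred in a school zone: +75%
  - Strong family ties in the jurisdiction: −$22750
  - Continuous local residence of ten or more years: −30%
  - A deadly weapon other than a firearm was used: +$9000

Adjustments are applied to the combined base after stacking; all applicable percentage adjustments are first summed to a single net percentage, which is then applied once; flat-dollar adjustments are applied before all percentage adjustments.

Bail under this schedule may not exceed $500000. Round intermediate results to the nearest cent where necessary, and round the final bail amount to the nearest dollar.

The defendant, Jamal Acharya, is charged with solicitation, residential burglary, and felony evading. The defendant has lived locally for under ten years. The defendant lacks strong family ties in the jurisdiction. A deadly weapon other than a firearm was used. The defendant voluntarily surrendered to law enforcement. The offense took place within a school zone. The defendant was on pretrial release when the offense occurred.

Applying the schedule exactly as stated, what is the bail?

Base amounts from the schedule: solicitation $1700; residential burglary $50000; felony evading $22500.
Stacking rule: highest base plus 75% of each additional charge. Highest is residential burglary at $50000. Additional: $1700 × 75% = $1275; $22500 × 75% = $16875. Combined base = $50000 + $18150 = $68150.
A deadly weapon other than a firearm was used (+$9000 flat): $68150 + $9000 = $77150.
Net percentage adjustment: +50% −15% +75% = +110%. $77150 × 2.1 = $162015.
$162015 is within the $500000 maximum.

$162015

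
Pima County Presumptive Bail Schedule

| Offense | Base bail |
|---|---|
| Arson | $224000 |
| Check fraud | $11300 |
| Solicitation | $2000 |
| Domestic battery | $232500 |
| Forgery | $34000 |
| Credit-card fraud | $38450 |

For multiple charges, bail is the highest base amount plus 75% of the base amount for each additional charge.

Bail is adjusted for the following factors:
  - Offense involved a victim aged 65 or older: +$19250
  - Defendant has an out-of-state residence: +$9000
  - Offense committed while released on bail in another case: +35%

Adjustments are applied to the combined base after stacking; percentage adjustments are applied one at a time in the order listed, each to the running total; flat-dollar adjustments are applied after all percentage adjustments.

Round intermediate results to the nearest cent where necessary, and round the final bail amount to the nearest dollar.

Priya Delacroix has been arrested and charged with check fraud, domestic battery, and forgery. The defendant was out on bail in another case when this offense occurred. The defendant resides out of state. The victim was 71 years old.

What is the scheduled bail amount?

$387991

Base amounts from the schedule: check fraud $11300; domestic battery $232500; forgery $34000.
Stacking rule: highest base plus 75% of each additional charge. Highest is domestic battery at $232500. Additional: $11300 × 75% = $8475; $34000 × 75% = $25500. Combined base = $232500 + $33975 = $266475.
Offense committed while released on bail in another case (+35%): $266475 × 1.35 = $359741.25.
Offense involved a victim aged 65 or older (+$19250 flat): $359741.25 + $19250 = $378991.25.
Defendant has an out-of-state residence (+$9000 flat): $378991.25 + $9000 = $387991.25.
Rounded to the nearest dollar: $387991.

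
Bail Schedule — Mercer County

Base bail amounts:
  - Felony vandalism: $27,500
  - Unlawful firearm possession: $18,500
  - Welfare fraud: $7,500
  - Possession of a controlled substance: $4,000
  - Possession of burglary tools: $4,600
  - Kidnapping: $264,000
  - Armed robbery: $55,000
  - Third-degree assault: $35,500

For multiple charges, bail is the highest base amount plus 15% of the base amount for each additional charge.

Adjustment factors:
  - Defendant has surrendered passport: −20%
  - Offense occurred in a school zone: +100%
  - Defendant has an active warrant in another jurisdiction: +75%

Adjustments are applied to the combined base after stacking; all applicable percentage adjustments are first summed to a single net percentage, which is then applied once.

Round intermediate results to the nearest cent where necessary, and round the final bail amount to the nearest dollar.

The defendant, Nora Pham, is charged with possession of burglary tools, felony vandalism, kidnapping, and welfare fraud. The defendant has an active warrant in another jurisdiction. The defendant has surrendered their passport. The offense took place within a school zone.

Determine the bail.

Base amounts from the schedule: possession of burglary tools $4,600; felony vandalism $27,500; kidnapping $264,000; welfare fraud $7,500.
Stacking rule: highest base plus 15% of each additional charge. Highest is kidnapping at $264,000. Additional: $4,600 × 15% = $690; $27,500 × 15% = $4,125; $7,500 × 15% = $1,125. Combined base = $264,000 + $5,940 = $269,940.
Net percentage adjustment: −20% +100% +75% = +155%. $269,940 × 2.55 = $688,347.

$688,347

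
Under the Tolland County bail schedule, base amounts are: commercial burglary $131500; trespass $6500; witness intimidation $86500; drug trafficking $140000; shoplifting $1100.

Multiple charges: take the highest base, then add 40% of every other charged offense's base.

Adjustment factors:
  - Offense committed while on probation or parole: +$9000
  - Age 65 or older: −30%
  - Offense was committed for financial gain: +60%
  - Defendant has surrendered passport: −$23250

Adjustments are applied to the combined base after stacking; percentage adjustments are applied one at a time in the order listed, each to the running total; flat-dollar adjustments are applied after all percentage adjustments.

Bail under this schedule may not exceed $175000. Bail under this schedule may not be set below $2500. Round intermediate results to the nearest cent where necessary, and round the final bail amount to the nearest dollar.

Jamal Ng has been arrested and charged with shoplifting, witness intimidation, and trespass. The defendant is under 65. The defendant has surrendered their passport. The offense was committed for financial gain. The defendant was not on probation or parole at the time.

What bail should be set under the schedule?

$120014

Base amounts from the schedule: shoplifting $1100; witness intimidation $86500; trespass $6500.
Stacking rule: highest base plus 40% of each additional charge. Highest is witness intimidation at $86500. Additional: $1100 × 40% = $440; $6500 × 40% = $2600. Combined base = $86500 + $3040 = $89540.
Offense was committed for financial gain (+60%): $89540 × 1.6 = $143264.
Defendant has surrendered passport (−$23250 flat): $143264 − $23250 = $120014.
$120014 is within the $175000 maximum.
$120014 is at or above the $2500 minimum.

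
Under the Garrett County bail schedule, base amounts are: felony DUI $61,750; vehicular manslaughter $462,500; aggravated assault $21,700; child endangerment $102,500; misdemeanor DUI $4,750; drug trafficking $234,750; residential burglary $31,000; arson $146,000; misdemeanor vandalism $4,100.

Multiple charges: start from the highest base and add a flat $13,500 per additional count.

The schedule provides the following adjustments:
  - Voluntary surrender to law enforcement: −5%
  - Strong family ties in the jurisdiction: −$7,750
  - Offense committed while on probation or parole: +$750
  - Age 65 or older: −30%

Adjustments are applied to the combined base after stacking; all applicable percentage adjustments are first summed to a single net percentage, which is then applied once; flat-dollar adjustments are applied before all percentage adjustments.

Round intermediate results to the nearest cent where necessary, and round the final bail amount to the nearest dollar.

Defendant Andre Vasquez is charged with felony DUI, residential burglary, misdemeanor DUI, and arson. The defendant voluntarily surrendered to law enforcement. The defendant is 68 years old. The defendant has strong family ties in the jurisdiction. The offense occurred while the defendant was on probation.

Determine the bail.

$116,675

Base amounts from the schedule: felony DUI $61,750; residential burglary $31,000; misdemeanor DUI $4,750; arson $146,000.
Stacking rule: highest base plus $13,500 per additional charge. Highest is arson at $146,000; 3 additional charges → +$40,500. Combined base = $186,500.
Strong family ties in the jurisdiction (−$7,750 flat): $186,500 − $7,750 = $178,750.
Offense committed while on probation or parole (+$750 flat): $178,750 + $750 = $179,500.
Net percentage adjustment: −5% −30% = −35%. $179,500 × 0.65 = $116,675.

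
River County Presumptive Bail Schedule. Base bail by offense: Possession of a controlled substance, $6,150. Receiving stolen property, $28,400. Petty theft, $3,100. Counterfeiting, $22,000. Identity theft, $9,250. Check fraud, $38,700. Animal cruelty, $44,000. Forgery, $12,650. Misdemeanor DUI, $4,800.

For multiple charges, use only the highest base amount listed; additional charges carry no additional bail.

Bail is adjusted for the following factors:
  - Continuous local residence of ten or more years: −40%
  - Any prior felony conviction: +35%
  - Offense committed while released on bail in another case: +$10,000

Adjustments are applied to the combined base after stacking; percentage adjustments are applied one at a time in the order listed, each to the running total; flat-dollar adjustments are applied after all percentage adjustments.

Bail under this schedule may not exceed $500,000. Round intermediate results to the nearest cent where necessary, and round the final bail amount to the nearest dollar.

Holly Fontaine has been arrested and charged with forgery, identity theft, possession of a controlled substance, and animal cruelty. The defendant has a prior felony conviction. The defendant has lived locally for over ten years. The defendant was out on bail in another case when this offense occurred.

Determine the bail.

$45,640

Base amounts from the schedule: forgery $12,650; identity theft $9,250; possession of a controlled substance $6,150; animal cruelty $44,000.
Stacking rule: use the highest base only. Highest is animal cruelty at $44,000. Combined base = $44,000.
Continuous local residence of ten or more years (−40%): $44,000 × 0.6 = $26,400.
Any prior felony conviction (+35%): $26,400 × 1.35 = $35,640.
Offense committed while released on bail in another case (+$10,000 flat): $35,640 + $10,000 = $45,640.
$45,640 is within the $500,000 maximum.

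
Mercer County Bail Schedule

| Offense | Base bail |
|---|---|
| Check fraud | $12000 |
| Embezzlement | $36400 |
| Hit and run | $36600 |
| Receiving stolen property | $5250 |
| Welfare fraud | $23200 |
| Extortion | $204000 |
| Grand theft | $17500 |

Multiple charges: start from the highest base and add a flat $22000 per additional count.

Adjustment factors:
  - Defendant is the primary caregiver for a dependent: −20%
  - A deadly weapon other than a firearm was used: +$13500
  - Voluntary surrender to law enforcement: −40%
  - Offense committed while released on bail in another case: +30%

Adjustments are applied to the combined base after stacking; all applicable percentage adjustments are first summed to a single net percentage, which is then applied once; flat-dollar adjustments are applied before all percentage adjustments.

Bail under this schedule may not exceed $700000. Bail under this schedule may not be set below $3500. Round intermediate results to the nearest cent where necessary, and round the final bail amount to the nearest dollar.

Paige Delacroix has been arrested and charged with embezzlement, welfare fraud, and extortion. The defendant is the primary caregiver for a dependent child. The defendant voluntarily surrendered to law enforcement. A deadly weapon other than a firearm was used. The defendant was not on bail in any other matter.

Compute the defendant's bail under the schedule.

$104600

Base amounts from the schedule: embezzlement $36400; welfare fraud $23200; extortion $204000.
Stacking rule: highest base plus $22000 per additional charge. Highest is extortion at $204000; 2 additional charges → +$44000. Combined base = $248000.
A deadly weapon other than a firearm was used (+$13500 flat): $248000 + $13500 = $261500.
Net percentage adjustment: −20% −40% = −60%. $261500 × 0.4 = $104600.
$104600 is within the $700000 maximum.
$104600 is at or above the $3500 minimum.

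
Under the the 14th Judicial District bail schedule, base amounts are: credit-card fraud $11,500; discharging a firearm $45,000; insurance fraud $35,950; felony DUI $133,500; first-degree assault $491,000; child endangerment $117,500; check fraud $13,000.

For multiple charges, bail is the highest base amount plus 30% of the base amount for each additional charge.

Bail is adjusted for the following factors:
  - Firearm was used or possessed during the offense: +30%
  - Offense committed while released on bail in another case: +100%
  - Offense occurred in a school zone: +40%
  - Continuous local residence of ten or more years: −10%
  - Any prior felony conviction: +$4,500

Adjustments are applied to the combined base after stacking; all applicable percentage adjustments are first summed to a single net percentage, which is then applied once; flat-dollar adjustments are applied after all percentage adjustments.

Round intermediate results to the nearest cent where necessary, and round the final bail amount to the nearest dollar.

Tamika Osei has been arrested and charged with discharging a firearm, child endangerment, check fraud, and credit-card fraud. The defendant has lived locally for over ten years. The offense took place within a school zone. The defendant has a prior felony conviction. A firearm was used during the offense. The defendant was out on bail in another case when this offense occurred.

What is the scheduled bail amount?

$364,210

Base amounts from the schedule: discharging a firearm $45,000; child endangerment $117,500; check fraud $13,000; credit-card fraud $11,500.
Stacking rule: highest base plus 30% of each additional charge. Highest is child endangerment at $117,500. Additional: $45,000 × 30% = $13,500; $13,000 × 30% = $3,900; $11,500 × 30% = $3,450. Combined base = $117,500 + $20,850 = $138,350.
Net percentage adjustment: +30% +100% +40% −10% = +160%. $138,350 × 2.6 = $359,710.
Any prior felony conviction (+$4,500 flat): $359,710 + $4,500 = $364,210.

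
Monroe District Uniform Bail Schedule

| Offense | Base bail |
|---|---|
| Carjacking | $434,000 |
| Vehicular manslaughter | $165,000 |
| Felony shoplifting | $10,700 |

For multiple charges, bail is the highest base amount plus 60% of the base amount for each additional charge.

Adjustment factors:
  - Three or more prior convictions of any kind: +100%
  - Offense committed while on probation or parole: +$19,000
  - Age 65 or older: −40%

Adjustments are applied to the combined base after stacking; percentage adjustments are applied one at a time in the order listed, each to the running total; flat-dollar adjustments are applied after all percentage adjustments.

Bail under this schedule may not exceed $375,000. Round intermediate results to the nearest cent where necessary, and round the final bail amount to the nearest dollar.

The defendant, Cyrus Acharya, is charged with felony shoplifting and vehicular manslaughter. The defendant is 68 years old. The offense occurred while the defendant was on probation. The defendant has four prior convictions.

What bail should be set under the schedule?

$224,704

Base amounts from the schedule: felony shoplifting $10,700; vehicular manslaughter $165,000.
Stacking rule: highest base plus 60% of each additional charge. Highest is vehicular manslaughter at $165,000. Additional: $10,700 × 60% = $6,420. Combined base = $165,000 + $6,420 = $171,420.
Three or more prior convictions of any kind (+100%): $171,420 × 2 = $342,840.
Age 65 or older (−40%): $342,840 × 0.6 = $205,704.
Offense committed while on probation or parole (+$19,000 flat): $205,704 + $19,000 = $224,704.
$224,704 is within the $375,000 maximum.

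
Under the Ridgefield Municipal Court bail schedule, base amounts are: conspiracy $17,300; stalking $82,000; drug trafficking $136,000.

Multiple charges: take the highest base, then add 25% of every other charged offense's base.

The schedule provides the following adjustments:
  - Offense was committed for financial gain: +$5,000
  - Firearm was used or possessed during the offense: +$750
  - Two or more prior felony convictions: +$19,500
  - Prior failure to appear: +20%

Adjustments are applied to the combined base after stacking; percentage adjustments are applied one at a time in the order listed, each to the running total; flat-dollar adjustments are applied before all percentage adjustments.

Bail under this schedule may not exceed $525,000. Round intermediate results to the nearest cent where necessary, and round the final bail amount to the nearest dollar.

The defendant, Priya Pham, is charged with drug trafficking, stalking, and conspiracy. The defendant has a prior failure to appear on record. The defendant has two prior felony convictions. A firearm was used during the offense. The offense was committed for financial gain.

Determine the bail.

Base amounts from the schedule: drug trafficking $136,000; stalking $82,000; conspiracy $17,300.
Stacking rule: highest base plus 25% of each additional charge. Highest is drug trafficking at $136,000. Additional: $82,000 × 25% = $20,500; $17,300 × 25% = $4,325. Combined base = $136,000 + $24,825 = $160,825.
Offense was committed for financial gain (+$5,000 flat): $160,825 + $5,000 = $165,825.
Firearm was used or possessed during the offense (+$750 flat): $165,825 + $750 = $166,575.
Two or more prior felony convictions (+$19,500 flat): $166,575 + $19,500 = $186,075.
Prior failure to appear (+20%): $186,075 × 1.2 = $223,290.
$223,290 is within the $525,000 maximum.

$223,290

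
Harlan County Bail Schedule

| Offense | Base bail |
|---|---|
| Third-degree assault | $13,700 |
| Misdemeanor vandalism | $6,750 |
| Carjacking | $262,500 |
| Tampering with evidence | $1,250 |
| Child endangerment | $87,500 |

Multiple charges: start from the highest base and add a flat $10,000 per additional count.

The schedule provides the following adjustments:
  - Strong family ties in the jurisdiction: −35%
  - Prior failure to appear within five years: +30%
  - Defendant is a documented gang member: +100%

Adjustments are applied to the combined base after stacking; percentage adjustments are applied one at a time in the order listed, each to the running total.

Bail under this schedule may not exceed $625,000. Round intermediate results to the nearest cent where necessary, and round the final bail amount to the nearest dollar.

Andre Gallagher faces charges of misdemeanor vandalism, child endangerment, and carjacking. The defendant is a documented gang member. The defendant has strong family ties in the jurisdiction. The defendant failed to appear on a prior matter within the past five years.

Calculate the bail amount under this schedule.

Base amounts from the schedule: misdemeanor vandalism $6,750; child endangerment $87,500; carjacking $262,500.
Stacking rule: highest base plus $10,000 per additional charge. Highest is carjacking at $262,500; 2 additional charges → +$20,000. Combined base = $282,500.
Strong family ties in the jurisdiction (−35%): $282,500 × 0.65 = $183,625.
Prior failure to appear within five years (+30%): $183,625 × 1.3 = $238,712.50.
Defendant is a documented gang member (+100%): $238,712.50 × 2 = $477,425.
$477,425 is within the $625,000 maximum.

$477,425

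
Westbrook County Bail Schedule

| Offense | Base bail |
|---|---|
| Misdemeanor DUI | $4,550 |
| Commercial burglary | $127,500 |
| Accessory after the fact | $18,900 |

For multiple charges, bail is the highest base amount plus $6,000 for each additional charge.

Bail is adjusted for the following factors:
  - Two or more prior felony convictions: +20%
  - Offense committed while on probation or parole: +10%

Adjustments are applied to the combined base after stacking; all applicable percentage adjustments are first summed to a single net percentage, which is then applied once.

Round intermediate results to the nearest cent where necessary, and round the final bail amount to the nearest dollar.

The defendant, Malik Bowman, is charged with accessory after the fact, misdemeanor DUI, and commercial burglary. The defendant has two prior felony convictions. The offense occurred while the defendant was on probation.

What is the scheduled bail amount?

Base amounts from the schedule: accessory after the fact $18,900; misdemeanor DUI $4,550; commercial burglary $127,500.
Stacking rule: highest base plus $6,000 per additional charge. Highest is commercial burglary at $127,500; 2 additional charges → +$12,000. Combined base = $139,500.
Net percentage adjustment: +20% +10% = +30%. $139,500 × 1.3 = $181,350.

$181,350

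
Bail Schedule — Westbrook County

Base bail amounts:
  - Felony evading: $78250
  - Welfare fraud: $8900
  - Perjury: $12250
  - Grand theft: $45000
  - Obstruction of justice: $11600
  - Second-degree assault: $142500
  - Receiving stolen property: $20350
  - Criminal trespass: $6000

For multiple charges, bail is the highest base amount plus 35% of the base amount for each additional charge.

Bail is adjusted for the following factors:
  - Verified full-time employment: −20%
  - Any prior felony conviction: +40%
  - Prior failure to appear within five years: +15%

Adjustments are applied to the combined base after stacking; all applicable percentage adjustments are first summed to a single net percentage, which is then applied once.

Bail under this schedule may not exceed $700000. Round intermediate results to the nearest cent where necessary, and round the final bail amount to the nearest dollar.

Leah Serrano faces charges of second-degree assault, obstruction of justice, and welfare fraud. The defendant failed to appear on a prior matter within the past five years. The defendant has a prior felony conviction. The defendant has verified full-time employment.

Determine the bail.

Base amounts from the schedule: second-degree assault $142500; obstruction of justice $11600; welfare fraud $8900.
Stacking rule: highest base plus 35% of each additional charge. Highest is second-degree assault at $142500. Additional: $11600 × 35% = $4060; $8900 × 35% = $3115. Combined base = $142500 + $7175 = $149675.
Net percentage adjustment: −20% +40% +15% = +35%. $149675 × 1.35 = $202061.25.
$202061.25 is within the $700000 maximum.
Rounded to the nearest dollar: $202061.

$202061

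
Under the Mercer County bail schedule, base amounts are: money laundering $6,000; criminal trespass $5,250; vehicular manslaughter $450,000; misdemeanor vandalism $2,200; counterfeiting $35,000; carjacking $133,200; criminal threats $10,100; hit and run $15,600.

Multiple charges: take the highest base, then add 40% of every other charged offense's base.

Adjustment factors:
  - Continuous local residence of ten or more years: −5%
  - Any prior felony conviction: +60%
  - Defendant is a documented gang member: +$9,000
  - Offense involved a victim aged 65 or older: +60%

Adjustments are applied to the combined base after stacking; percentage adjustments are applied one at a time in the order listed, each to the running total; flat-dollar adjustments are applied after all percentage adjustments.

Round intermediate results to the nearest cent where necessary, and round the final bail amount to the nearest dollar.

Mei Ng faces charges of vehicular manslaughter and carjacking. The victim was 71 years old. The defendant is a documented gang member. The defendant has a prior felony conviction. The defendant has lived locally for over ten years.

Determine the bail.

Base amounts from the schedule: vehicular manslaughter $450,000; carjacking $133,200.
Stacking rule: highest base plus 40% of each additional charge. Highest is vehicular manslaughter at $450,000. Additional: $133,200 × 40% = $53,280. Combined base = $450,000 + $53,280 = $503,280.
Continuous local residence of ten or more years (−5%): $503,280 × 0.95 = $478,116.
Any prior felony conviction (+60%): $478,116 × 1.6 = $764,985.60.
Offense involved a victim aged 65 or older (+60%): $764,985.60 × 1.6 = $1,223,976.96.
Defendant is a documented gang member (+$9,000 flat): $1,223,976.96 + $9,000 = $1,232,976.96.
Rounded to the nearest dollar: $1,232,977.

$1,232,977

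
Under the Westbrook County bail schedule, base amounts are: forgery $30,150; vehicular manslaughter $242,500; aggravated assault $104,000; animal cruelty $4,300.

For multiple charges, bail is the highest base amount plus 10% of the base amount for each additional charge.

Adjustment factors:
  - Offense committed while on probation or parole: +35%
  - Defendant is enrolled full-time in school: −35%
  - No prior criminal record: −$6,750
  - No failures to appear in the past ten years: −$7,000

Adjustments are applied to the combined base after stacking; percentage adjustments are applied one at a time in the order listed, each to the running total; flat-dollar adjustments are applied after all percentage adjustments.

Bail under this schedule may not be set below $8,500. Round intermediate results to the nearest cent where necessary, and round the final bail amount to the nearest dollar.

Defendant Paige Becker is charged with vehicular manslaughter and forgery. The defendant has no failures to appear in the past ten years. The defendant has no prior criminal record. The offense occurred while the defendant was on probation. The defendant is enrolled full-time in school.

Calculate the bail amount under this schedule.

Base amounts from the schedule: vehicular manslaughter $242,500; forgery $30,150.
Stacking rule: highest base plus 10% of each additional charge. Highest is vehicular manslaughter at $242,500. Additional: $30,150 × 10% = $3,015. Combined base = $242,500 + $3,015 = $245,515.
Offense committed while on probation or parole (+35%): $245,515 × 1.35 = $331,445.25.
Defendant is enrolled full-time in school (−35%): $331,445.25 × 0.65 = $215,439.41.
No prior criminal record (−$6,750 flat): $215,439.41 − $6,750 = $208,689.41.
No failures to appear in the past ten years (−$7,000 flat): $208,689.41 − $7,000 = $201,689.41.
$201,689.41 is at or above the $8,500 minimum.
Rounded to the nearest dollar: $201,689.

$201,689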